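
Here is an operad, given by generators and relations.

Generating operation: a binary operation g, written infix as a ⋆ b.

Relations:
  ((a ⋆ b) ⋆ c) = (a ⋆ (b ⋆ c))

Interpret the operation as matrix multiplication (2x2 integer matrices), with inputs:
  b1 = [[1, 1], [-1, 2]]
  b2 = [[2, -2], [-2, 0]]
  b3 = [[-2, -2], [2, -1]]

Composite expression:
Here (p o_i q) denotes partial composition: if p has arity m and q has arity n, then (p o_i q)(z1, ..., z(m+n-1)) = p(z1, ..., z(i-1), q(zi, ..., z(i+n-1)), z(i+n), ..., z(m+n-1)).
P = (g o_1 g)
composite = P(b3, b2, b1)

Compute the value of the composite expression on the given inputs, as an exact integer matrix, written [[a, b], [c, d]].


(b3 ⋆ b2) = [[0, 4], [6, -4]]
((b3 ⋆ b2) ⋆ b1) = [[-4, 8], [10, -2]]

[[-4, 8], [10, -2]]


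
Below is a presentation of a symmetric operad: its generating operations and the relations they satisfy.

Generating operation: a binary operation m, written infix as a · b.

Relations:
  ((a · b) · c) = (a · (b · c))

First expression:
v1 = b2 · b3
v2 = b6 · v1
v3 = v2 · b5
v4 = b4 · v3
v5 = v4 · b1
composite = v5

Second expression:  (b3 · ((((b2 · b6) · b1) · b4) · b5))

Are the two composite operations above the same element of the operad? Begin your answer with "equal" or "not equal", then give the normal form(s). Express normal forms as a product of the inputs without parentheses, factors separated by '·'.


not equal: they reduce to b4 · b6 · b2 · b3 · b5 · b1 and b3 · b2 · b6 · b1 · b4 · b5

In normal form, the first expression is b4 · b6 · b2 · b3 · b5 · b1
In normal form, the second expression is b3 · b2 · b6 · b1 · b4 · b5
They disagree, so not equal.


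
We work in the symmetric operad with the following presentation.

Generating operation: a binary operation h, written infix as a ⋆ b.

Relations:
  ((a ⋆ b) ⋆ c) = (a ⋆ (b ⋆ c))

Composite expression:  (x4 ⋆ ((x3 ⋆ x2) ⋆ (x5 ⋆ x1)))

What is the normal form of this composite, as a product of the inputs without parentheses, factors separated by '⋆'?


x4 ⋆ x3 ⋆ x2 ⋆ x5 ⋆ x1

The h-tree's shape is irrelevant; the x-reading-order decides.
(x3 ⋆ x2) collapses to x3 ⋆ x2
(x5 ⋆ x1) collapses to x5 ⋆ x1
((x3 ⋆ x2) ⋆ (x5 ⋆ x1)) collapses to x3 ⋆ x2 ⋆ x5 ⋆ x1
(x4 ⋆ ((x3 ⋆ x2) ⋆ (x5 ⋆ x1))) collapses to x4 ⋆ x3 ⋆ x2 ⋆ x5 ⋆ x1


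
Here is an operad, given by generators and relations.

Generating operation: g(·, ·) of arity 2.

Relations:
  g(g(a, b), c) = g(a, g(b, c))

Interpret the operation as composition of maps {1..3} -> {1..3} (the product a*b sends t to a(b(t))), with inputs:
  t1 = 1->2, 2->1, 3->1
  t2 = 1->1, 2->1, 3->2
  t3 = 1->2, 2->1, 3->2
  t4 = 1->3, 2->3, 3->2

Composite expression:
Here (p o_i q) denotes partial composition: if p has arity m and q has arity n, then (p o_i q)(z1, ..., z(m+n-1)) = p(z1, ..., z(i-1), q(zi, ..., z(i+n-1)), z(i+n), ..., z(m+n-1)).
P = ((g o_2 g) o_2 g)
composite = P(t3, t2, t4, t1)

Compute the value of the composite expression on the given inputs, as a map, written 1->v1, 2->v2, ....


g(t2, t4) = 1->2, 2->2, 3->1
g(g(t2, t4), t1) = 1->2, 2->2, 3->2
g(t3, g(g(t2, t4), t1)) = 1->1, 2->1, 3->1

1->1, 2->1, 3->1


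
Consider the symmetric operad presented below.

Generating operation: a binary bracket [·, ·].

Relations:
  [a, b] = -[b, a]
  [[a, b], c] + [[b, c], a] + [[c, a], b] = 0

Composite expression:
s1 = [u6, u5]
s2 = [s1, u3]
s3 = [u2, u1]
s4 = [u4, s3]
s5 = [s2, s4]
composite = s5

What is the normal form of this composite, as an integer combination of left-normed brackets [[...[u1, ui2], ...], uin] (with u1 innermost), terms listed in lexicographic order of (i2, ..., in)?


-[[[[[u1, u2], u4], u3], u5], u6] + [[[[[u1, u2], u4], u3], u6], u5] + [[[[[u1, u2], u4], u5], u6], u3] - [[[[[u1, u2], u4], u6], u5], u3]

In the tensor algebra, words opening u1 carry the u1-anchored form.
Composite bracket: [[[u6, u5], u3], [u4, [u2, u1]]]
Under [a, b] = ab - ba we get 32 signed associative words (2^5 = 32).
Words beginning with u1 determine it all:
  sign of u1u2u4u3u5u6 is -1, so it contributes -[[[[[u1, u2], u4], u3], u5], u6]
  sign of u1u2u4u3u6u5 is +1, so it contributes +[[[[[u1, u2], u4], u3], u6], u5]
  sign of u1u2u4u5u6u3 is +1, so it contributes +[[[[[u1, u2], u4], u5], u6], u3]
  sign of u1u2u4u6u5u3 is -1, so it contributes -[[[[[u1, u2], u4], u6], u5], u3]


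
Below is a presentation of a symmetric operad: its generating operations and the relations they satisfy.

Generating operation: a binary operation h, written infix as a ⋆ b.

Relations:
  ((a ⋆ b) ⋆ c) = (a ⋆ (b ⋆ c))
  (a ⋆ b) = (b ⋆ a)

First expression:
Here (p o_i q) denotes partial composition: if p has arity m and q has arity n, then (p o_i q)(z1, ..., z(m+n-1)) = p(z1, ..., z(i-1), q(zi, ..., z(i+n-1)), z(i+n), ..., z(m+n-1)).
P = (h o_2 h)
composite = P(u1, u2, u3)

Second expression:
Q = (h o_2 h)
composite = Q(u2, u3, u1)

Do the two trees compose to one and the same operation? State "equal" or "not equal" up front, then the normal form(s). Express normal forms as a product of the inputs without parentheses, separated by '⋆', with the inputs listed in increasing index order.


equal — both sides give u1 ⋆ u2 ⋆ u3

The first expression, normalized: u1 ⋆ u2 ⋆ u3
The second expression, normalized: u1 ⋆ u2 ⋆ u3
Same normal form: equal.


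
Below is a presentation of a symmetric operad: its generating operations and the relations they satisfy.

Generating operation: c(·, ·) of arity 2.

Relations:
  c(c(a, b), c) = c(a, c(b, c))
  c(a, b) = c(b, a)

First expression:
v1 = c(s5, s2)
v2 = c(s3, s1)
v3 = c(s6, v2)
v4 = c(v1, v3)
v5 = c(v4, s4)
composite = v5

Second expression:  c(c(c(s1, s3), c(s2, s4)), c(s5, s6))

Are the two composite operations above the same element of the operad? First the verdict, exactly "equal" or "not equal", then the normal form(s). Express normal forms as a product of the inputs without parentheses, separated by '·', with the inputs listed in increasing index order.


The first expression, normalized: s1 · s2 · s3 · s4 · s5 · s6
The second expression, normalized: s1 · s2 · s3 · s4 · s5 · s6
Both agree, so they are equal.

equal — both sides give s1 · s2 · s3 · s4 · s5 · s6


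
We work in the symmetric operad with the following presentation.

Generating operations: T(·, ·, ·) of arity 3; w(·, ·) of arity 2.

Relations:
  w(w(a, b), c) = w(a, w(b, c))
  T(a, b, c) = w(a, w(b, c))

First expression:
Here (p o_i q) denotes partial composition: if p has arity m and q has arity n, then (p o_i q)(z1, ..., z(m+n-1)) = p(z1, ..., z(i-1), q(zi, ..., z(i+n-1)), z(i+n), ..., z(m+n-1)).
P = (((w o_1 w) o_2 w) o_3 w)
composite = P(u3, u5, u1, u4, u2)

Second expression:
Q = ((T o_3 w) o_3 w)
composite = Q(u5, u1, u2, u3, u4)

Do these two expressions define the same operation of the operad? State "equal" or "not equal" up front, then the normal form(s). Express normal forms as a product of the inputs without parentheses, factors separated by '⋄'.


not equal; first: u3 ⋄ u5 ⋄ u1 ⋄ u4 ⋄ u2; second: u5 ⋄ u1 ⋄ u2 ⋄ u3 ⋄ u4

In normal form, the first expression is u3 ⋄ u5 ⋄ u1 ⋄ u4 ⋄ u2
In normal form, the second expression is u5 ⋄ u1 ⋄ u2 ⋄ u3 ⋄ u4
Distinct normal forms: not equal.


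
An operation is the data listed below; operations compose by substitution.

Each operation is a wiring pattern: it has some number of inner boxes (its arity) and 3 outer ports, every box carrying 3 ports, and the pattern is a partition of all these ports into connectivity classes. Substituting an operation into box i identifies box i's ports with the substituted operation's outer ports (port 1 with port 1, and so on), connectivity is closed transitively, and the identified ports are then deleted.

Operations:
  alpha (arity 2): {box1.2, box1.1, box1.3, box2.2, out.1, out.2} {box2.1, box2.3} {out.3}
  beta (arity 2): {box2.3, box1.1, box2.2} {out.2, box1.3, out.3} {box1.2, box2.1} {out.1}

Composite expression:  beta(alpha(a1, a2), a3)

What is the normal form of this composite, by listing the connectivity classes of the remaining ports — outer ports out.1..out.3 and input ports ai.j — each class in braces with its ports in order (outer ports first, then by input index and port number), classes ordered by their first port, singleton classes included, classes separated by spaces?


{out.1} {out.2, out.3} {a1.1, a1.2, a1.3, a2.2, a3.1, a3.2, a3.3} {a2.1, a2.3}


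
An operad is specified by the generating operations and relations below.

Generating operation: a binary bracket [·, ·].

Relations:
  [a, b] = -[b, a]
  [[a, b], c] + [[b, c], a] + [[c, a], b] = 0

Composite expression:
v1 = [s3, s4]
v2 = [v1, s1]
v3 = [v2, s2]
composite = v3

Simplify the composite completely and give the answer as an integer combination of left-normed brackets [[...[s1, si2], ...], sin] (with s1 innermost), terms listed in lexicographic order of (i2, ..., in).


-[[[s1, s3], s4], s2] + [[[s1, s4], s3], s2]

Left-normed coefficients sit on the s1-initial expansion words.
Composite bracket: [[[s3, s4], s1], s2]
Under [a, b] = ab - ba we get 8 signed associative words (2^3 = 8).
Collect the words opening with s1:
  the word s1s3s4s2 carries sign -1 and contributes -[[[s1, s3], s4], s2]
  the word s1s4s3s2 carries sign +1 and contributes +[[[s1, s4], s3], s2]


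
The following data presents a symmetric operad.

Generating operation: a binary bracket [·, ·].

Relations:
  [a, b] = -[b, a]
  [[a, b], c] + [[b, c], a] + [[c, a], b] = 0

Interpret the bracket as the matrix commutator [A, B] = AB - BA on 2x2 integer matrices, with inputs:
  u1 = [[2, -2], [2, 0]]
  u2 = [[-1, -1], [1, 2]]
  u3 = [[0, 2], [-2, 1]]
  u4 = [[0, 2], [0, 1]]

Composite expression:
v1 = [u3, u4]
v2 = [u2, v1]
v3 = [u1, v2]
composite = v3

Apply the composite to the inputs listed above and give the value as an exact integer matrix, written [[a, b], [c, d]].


[[-44, 8], [-36, 44]]

[u3, u4] = [[4, 0], [2, -4]]
[u2, [u3, u4]] = [[-2, 8], [14, 2]]
[u1, [u2, [u3, u4]]] = [[-44, 8], [-36, 44]]


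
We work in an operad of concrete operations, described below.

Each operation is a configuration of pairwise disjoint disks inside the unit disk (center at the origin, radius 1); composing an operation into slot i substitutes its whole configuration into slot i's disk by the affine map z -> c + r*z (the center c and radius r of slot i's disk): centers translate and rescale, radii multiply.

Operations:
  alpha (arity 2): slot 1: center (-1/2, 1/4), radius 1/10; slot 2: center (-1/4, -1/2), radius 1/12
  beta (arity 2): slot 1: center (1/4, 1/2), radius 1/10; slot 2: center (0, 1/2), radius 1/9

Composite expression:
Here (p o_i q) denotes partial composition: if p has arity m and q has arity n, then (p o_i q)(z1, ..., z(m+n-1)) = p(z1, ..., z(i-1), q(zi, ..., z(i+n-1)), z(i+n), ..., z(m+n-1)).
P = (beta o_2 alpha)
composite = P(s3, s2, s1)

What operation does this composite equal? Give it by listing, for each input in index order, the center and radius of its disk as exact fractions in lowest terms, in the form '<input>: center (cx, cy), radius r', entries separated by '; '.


s1: center (-1/36, 4/9), radius 1/108; s2: center (-1/18, 19/36), radius 1/90; s3: center (1/4, 1/2), radius 1/10

Affine substitution under beta: radii multiply and s-centers shift.
input s3: composing its 1 substitution step yields center (1/4, 1/2), radius 1/10
input s2: composing its 2 substitution steps yields center (-1/18, 19/36), radius 1/90
input s1: composing its 2 substitution steps yields center (-1/36, 4/9), radius 1/108


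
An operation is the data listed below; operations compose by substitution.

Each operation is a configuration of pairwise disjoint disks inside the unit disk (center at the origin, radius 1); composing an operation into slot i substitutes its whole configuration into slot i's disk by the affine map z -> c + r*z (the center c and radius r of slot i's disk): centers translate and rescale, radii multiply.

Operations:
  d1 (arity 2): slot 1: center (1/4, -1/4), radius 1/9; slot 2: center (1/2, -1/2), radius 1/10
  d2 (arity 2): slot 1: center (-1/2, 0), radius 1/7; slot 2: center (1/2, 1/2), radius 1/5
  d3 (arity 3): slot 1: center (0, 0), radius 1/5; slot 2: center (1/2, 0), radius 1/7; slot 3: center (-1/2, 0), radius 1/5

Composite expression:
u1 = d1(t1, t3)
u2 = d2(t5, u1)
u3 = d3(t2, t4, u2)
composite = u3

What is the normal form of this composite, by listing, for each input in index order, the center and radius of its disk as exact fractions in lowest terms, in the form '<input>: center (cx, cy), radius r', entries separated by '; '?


t1: center (-39/100, 9/100), radius 1/225; t2: center (0, 0), radius 1/5; t3: center (-19/50, 2/25), radius 1/250; t4: center (1/2, 0), radius 1/7; t5: center (-3/5, 0), radius 1/35


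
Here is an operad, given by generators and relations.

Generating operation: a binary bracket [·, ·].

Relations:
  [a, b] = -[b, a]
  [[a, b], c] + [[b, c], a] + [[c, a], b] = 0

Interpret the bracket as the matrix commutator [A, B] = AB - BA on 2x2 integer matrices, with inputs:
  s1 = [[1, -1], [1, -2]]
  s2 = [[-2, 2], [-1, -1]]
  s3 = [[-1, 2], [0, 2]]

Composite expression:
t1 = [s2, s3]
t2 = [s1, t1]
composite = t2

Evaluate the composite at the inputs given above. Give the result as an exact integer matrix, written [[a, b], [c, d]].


[s2, s3] = [[2, 4], [3, -2]]
[s1, [s2, s3]] = [[-7, 16], [-5, 7]]

[[-7, 16], [-5, 7]]


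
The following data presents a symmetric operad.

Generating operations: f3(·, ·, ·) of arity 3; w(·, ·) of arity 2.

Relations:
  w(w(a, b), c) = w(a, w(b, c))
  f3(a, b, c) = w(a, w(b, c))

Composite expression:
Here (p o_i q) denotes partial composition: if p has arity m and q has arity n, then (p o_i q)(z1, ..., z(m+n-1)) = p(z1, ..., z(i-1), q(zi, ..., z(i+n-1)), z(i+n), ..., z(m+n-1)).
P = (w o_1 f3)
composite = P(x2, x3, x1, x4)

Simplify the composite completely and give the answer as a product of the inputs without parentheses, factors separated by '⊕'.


x2 ⊕ x3 ⊕ x1 ⊕ x4

All parenthesizations of w agree; list the x-inputs left to right.
f3(x2, x3, x1) flattens to x2 ⊕ x3 ⊕ x1
w(f3(x2, x3, x1), x4) flattens to x2 ⊕ x3 ⊕ x1 ⊕ x4


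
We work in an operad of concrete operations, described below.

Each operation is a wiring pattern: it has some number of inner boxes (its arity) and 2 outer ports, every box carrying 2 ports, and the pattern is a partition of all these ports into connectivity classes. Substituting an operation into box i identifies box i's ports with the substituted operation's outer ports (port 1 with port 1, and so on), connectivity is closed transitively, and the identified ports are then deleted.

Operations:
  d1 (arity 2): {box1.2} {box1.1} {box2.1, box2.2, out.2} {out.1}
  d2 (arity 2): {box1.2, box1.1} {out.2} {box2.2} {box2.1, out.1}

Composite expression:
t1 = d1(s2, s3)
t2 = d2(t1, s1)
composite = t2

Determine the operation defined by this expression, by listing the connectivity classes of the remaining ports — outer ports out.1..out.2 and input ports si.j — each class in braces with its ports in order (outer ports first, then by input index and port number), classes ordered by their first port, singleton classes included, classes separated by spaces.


Connectivity passes through glued d2-boundaries; trace each wire chain.
the subtree at d1 composes to {out.1} {out.2, s3.1, s3.2} {s2.1} {s2.2} on (s2, s3); out.j = own outer ports
the subtree at d2 composes to {out.1, s1.1} {out.2} {s1.2} {s2.1} {s2.2} {s3.1, s3.2} on (s2, s3, s1); out.j = own outer ports

{out.1, s1.1} {out.2} {s1.2} {s2.1} {s2.2} {s3.1, s3.2}


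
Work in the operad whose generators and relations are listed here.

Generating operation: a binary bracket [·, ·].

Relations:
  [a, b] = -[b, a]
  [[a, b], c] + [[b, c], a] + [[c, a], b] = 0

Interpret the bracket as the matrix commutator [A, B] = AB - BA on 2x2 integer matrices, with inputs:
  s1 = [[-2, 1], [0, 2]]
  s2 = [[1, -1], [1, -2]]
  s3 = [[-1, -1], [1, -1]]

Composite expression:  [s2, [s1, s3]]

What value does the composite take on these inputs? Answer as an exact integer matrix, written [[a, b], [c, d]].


[[-8, 14], [-10, 8]]


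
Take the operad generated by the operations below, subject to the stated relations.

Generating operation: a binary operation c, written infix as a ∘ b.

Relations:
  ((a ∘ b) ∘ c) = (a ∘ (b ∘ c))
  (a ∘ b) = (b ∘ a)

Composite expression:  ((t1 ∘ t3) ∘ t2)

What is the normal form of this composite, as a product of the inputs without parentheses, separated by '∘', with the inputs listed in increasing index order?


t1 ∘ t2 ∘ t3

Reordering under c is free, so list the t-inputs canonically.
(t1 ∘ t3) reduces to t1 ∘ t3
((t1 ∘ t3) ∘ t2) reduces to t1 ∘ t3 ∘ t2
rearranged into index order: t1 ∘ t2 ∘ t3


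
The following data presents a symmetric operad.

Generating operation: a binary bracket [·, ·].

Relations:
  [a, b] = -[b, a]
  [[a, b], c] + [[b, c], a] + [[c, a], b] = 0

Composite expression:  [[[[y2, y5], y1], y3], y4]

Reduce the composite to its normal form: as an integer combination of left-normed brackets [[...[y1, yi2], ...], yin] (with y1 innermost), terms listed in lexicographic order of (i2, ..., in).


-[[[[y1, y2], y5], y3], y4] + [[[[y1, y5], y2], y3], y4]


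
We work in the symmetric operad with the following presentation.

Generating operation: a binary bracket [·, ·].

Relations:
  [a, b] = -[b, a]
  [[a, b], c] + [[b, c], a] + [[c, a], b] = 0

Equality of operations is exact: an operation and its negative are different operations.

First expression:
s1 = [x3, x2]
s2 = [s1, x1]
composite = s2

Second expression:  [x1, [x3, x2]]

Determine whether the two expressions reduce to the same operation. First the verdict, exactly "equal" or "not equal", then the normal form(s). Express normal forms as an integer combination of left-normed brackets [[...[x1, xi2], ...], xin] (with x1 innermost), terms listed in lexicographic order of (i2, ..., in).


not equal — first [[x1, x2], x3] - [[x1, x3], x2], second -[[x1, x2], x3] + [[x1, x3], x2]


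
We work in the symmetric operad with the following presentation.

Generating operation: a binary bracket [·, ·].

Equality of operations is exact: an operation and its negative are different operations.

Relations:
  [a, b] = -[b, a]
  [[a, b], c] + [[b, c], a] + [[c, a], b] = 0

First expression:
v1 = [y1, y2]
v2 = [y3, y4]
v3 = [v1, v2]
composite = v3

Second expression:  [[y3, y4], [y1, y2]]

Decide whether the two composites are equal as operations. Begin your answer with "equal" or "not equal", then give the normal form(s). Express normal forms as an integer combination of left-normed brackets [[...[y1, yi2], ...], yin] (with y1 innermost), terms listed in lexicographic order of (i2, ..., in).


not equal — first [[[y1, y2], y3], y4] - [[[y1, y2], y4], y3], second -[[[y1, y2], y3], y4] + [[[y1, y2], y4], y3]

In normal form, the first expression is [[[y1, y2], y3], y4] - [[[y1, y2], y4], y3]
In normal form, the second expression is -[[[y1, y2], y3], y4] + [[[y1, y2], y4], y3]
The normal forms differ: not equal.


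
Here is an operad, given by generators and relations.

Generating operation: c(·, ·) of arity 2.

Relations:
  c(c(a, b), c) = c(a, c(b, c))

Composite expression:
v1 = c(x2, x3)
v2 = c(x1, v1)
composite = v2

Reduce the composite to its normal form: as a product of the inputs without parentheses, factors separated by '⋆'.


x1 ⋆ x2 ⋆ x3

Under associativity of c, the answer is the x's in reading order.
c(x2, x3) flattens to x2 ⋆ x3
c(x1, c(x2, x3)) flattens to x1 ⋆ x2 ⋆ x3


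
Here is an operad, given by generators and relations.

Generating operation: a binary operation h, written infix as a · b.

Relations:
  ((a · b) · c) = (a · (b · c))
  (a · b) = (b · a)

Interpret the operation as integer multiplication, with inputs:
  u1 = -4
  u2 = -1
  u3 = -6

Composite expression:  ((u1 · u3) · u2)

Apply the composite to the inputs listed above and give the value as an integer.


-24

(u1 · u3) = 24
((u1 · u3) · u2) = -24


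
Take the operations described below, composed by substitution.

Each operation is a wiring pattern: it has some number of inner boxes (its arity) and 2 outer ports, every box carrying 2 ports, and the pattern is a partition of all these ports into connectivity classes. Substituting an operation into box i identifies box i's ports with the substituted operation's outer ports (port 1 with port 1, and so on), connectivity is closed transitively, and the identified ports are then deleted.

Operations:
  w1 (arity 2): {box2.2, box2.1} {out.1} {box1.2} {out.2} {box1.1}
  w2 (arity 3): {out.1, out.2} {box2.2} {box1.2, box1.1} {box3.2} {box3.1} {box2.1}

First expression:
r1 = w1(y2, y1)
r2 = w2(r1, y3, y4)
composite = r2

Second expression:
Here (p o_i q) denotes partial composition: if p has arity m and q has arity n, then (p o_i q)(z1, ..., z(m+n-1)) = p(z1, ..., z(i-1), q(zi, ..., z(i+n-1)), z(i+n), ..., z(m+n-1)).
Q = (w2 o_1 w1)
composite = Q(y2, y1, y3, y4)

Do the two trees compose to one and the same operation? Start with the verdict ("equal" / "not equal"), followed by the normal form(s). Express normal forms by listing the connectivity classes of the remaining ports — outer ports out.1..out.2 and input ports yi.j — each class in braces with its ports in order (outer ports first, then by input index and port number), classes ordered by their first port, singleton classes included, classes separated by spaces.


Normal form of the first expression: {out.1, out.2} {y1.1, y1.2} {y2.1} {y2.2} {y3.1} {y3.2} {y4.1} {y4.2}
Normal form of the second expression: {out.1, out.2} {y1.1, y1.2} {y2.1} {y2.2} {y3.1} {y3.2} {y4.1} {y4.2}
Identical normal forms: equal.

equal; both compose to {out.1, out.2} {y1.1, y1.2} {y2.1} {y2.2} {y3.1} {y3.2} {y4.1} {y4.2}


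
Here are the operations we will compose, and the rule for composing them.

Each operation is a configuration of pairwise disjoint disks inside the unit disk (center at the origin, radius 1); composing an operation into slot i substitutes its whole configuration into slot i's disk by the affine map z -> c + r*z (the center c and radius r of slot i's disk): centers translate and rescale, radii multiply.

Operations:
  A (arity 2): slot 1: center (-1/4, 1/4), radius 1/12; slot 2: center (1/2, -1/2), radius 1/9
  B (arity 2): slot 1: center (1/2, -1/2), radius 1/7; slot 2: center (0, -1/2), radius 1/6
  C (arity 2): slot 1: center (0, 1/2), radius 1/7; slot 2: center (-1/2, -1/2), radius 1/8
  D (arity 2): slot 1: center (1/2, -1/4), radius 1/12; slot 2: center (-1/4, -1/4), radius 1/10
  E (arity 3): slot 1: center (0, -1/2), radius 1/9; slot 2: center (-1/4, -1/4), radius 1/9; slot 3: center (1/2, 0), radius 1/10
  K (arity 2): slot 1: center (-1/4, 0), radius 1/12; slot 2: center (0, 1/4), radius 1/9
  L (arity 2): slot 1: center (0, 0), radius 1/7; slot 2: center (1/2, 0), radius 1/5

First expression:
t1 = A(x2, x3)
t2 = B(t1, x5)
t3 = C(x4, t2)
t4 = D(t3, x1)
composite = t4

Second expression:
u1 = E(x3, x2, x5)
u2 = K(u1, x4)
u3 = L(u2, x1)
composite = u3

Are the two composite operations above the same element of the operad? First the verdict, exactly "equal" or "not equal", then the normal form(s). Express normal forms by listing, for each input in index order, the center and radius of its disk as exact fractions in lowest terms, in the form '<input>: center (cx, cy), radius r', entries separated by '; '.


not equal: they reduce to x1: center (-1/4, -1/4), radius 1/10; x2: center (415/896, -797/2688), radius 1/8064; x3: center (13/28, -25/84), radius 1/6048; x4: center (1/2, -5/24), radius 1/84; x5: center (11/24, -19/64), radius 1/576 and x1: center (1/2, 0), radius 1/5; x2: center (-13/336, -1/336), radius 1/756; x3: center (-1/28, -1/168), radius 1/756; x4: center (0, 1/28), radius 1/63; x5: center (-5/168, 0), radius 1/840

In normal form, the first expression is x1: center (-1/4, -1/4), radius 1/10; x2: center (415/896, -797/2688), radius 1/8064; x3: center (13/28, -25/84), radius 1/6048; x4: center (1/2, -5/24), radius 1/84; x5: center (11/24, -19/64), radius 1/576
In normal form, the second expression is x1: center (1/2, 0), radius 1/5; x2: center (-13/336, -1/336), radius 1/756; x3: center (-1/28, -1/168), radius 1/756; x4: center (0, 1/28), radius 1/63; x5: center (-5/168, 0), radius 1/840
No match — not equal.


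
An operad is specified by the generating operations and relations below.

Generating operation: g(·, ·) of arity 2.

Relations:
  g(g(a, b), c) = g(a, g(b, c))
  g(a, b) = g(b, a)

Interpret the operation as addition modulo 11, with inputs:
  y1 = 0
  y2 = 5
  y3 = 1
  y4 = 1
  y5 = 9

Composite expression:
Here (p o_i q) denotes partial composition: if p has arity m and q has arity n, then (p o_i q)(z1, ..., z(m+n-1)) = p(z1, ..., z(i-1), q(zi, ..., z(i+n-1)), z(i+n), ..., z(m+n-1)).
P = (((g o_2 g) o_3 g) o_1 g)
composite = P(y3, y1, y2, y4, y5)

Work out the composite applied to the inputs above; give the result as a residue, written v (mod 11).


5 (mod 11)

g(y3, y1) = 1
g(y4, y5) = 10
g(y2, g(y4, y5)) = 4
g(g(y3, y1), g(y2, g(y4, y5))) = 5


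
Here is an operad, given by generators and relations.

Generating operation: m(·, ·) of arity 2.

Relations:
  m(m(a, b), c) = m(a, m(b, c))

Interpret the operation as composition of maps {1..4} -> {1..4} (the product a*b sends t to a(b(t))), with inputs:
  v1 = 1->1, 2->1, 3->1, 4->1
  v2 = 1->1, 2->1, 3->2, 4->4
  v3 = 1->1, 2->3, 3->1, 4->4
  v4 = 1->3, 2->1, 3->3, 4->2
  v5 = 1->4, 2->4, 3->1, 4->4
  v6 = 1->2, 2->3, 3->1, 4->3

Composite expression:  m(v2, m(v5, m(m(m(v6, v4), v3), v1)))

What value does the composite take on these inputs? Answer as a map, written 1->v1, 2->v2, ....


1->4, 2->4, 3->4, 4->4


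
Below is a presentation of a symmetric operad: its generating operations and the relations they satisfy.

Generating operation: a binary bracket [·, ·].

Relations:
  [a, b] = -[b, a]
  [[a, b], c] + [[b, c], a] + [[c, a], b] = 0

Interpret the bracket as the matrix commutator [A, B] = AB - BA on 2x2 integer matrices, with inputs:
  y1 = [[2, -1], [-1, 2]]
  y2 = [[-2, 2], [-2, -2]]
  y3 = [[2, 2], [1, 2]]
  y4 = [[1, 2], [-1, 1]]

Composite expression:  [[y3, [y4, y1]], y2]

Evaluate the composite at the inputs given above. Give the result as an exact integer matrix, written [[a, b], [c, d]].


[[-12, 0], [0, 12]]

[y4, y1] = [[-3, 0], [0, 3]]
[y3, [y4, y1]] = [[0, 12], [-6, 0]]
[[y3, [y4, y1]], y2] = [[-12, 0], [0, 12]]


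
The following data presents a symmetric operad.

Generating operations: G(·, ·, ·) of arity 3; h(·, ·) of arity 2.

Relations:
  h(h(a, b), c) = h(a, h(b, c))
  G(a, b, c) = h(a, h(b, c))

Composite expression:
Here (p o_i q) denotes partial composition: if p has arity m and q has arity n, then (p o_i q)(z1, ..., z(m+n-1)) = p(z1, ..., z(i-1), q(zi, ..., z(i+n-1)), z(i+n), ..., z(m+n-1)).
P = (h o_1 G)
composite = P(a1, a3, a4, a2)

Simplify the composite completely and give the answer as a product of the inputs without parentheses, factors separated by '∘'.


a1 ∘ a3 ∘ a4 ∘ a2

Every regrouping of h is equal, so read the a-inputs in written order.
G(a1, a3, a4) spells out as a1 ∘ a3 ∘ a4
h(G(a1, a3, a4), a2) spells out as a1 ∘ a3 ∘ a4 ∘ a2


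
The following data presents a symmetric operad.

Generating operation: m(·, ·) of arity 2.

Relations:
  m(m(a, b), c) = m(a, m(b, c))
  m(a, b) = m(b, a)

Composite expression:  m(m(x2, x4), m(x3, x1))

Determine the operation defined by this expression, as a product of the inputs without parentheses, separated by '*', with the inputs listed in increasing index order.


x1 * x2 * x3 * x4

With m associative and commutative, the x-input set is all that matters.
m(x2, x4) unparenthesizes to x2 * x4
m(x3, x1) unparenthesizes to x3 * x1
m(m(x2, x4), m(x3, x1)) unparenthesizes to x2 * x4 * x3 * x1
putting the inputs in ascending order: x1 * x2 * x3 * x4


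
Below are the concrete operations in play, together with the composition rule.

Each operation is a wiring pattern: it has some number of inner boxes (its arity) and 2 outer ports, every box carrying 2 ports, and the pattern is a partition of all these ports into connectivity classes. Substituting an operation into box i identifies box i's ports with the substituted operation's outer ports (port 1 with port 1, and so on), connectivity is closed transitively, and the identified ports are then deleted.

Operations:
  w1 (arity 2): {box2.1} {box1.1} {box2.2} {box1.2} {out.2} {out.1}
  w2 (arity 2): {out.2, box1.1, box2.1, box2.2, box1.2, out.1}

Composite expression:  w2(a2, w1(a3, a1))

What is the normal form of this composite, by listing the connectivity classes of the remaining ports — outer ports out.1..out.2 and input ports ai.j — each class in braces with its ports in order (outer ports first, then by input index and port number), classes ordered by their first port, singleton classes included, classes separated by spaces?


After gluing at w2, chains via deleted ports link the a-ports.
composing w1 on (a3, a1), with out.j its own outer ports: {out.1} {out.2} {a1.1} {a1.2} {a3.1} {a3.2}
composing w2 on (a2, a3, a1), with out.j its own outer ports: {out.1, out.2, a2.1, a2.2} {a1.1} {a1.2} {a3.1} {a3.2}

{out.1, out.2, a2.1, a2.2} {a1.1} {a1.2} {a3.1} {a3.2}


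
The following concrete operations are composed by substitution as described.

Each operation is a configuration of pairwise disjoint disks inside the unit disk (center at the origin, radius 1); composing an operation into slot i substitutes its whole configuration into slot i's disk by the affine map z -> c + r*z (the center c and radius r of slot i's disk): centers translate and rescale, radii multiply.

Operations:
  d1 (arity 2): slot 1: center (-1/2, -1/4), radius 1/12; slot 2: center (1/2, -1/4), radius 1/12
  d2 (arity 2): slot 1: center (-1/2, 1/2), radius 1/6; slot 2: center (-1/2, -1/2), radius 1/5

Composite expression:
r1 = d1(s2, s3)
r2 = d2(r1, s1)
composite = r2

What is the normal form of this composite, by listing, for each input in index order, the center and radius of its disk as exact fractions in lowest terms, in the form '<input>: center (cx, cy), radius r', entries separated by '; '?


s1: center (-1/2, -1/2), radius 1/5; s2: center (-7/12, 11/24), radius 1/72; s3: center (-5/12, 11/24), radius 1/72

Affine substitution under d2: radii multiply and s-centers shift.
input s2: composing its 2 substitution steps yields center (-7/12, 11/24), radius 1/72
input s3: composing its 2 substitution steps yields center (-5/12, 11/24), radius 1/72
input s1: composing its 1 substitution step yields center (-1/2, -1/2), radius 1/5


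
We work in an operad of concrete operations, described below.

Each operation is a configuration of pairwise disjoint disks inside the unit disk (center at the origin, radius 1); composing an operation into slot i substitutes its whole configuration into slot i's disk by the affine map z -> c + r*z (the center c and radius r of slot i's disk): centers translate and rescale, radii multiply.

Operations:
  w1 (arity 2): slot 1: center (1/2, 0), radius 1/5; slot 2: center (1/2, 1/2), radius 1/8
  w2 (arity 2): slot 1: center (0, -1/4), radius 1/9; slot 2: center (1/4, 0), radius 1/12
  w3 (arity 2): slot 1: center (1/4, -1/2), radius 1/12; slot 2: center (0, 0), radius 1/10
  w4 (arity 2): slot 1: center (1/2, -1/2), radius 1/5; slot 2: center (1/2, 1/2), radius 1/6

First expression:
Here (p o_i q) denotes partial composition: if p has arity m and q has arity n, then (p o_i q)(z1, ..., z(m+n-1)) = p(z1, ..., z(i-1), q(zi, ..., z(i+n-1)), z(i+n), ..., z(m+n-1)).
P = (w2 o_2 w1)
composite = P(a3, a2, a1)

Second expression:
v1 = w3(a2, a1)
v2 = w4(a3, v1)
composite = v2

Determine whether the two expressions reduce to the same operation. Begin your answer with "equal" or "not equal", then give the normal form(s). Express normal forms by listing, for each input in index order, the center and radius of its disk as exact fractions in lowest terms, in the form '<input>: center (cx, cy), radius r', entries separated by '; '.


not equal — first a1: center (7/24, 1/24), radius 1/96; a2: center (7/24, 0), radius 1/60; a3: center (0, -1/4), radius 1/9, second a1: center (1/2, 1/2), radius 1/60; a2: center (13/24, 5/12), radius 1/72; a3: center (1/2, -1/2), radius 1/5

The first expression, normalized: a1: center (7/24, 1/24), radius 1/96; a2: center (7/24, 0), radius 1/60; a3: center (0, -1/4), radius 1/9
The second expression, normalized: a1: center (1/2, 1/2), radius 1/60; a2: center (13/24, 5/12), radius 1/72; a3: center (1/2, -1/2), radius 1/5
No match — not equal.


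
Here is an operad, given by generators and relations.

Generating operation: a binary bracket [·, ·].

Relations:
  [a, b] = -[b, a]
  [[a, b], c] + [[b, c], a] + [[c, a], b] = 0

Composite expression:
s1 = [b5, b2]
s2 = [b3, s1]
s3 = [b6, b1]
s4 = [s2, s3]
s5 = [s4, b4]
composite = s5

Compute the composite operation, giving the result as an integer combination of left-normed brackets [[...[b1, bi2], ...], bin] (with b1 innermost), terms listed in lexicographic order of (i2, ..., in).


[[[[[b1, b6], b2], b5], b3], b4] - [[[[[b1, b6], b3], b2], b5], b4] + [[[[[b1, b6], b3], b5], b2], b4] - [[[[[b1, b6], b5], b2], b3], b4]

A multilinear Lie element is pinned by b1-initial words (b1 innermost).
Composite bracket: [[[b3, [b5, b2]], [b6, b1]], b4]
Full expansion: 32 signed words from ab - ba (2^5 = 32).
Words beginning with b1 determine it all:
  b1b6b2b5b3b4 (sign +1) contributes +[[[[[b1, b6], b2], b5], b3], b4]
  b1b6b3b2b5b4 (sign -1) contributes -[[[[[b1, b6], b3], b2], b5], b4]
  b1b6b3b5b2b4 (sign +1) contributes +[[[[[b1, b6], b3], b5], b2], b4]
  b1b6b5b2b3b4 (sign -1) contributes -[[[[[b1, b6], b5], b2], b3], b4]


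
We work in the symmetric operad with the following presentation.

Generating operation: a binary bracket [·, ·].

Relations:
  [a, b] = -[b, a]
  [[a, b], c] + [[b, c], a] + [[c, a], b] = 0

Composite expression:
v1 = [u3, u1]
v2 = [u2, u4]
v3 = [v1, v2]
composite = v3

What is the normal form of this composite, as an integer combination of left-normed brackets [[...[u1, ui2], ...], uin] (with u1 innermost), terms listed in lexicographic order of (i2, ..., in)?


-[[[u1, u3], u2], u4] + [[[u1, u3], u4], u2]

Skip Jacobi rewriting: expand, keep u1-initial words, read off terms.
Composite bracket: [[u3, u1], [u2, u4]]
The bracket unfolds into 8 signed words via [a, b] = ab - ba (2^3 = 8).
Collect the words opening with u1:
  u1u3u2u4 appears with sign -1, giving the term -[[[u1, u3], u2], u4]
  u1u3u4u2 appears with sign +1, giving the term +[[[u1, u3], u4], u2]


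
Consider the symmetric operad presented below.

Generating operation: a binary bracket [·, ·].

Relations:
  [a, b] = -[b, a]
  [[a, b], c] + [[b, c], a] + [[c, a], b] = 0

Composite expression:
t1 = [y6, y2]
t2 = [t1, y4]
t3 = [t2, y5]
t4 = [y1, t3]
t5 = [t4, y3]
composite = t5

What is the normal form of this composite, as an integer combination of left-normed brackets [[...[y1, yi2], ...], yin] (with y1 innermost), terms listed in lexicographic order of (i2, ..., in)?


In the tensor algebra, words opening y1 carry the y1-anchored form.
Composite bracket: [[y1, [[[y6, y2], y4], y5]], y3]
Full expansion: 32 signed words from ab - ba (2^5 = 32).
Words beginning with y1 determine it all:
  from y1y2y6y4y5y3, sign -1: term -[[[[[y1, y2], y6], y4], y5], y3]
  from y1y4y2y6y5y3, sign +1: term +[[[[[y1, y4], y2], y6], y5], y3]
  from y1y4y6y2y5y3, sign -1: term -[[[[[y1, y4], y6], y2], y5], y3]
  from y1y5y2y6y4y3, sign +1: term +[[[[[y1, y5], y2], y6], y4], y3]
  from y1y5y4y2y6y3, sign -1: term -[[[[[y1, y5], y4], y2], y6], y3]
  from y1y5y4y6y2y3, sign +1: term +[[[[[y1, y5], y4], y6], y2], y3]
  from y1y5y6y2y4y3, sign -1: term -[[[[[y1, y5], y6], y2], y4], y3]
  from y1y6y2y4y5y3, sign +1: term +[[[[[y1, y6], y2], y4], y5], y3]

-[[[[[y1, y2], y6], y4], y5], y3] + [[[[[y1, y4], y2], y6], y5], y3] - [[[[[y1, y4], y6], y2], y5], y3] + [[[[[y1, y5], y2], y6], y4], y3] - [[[[[y1, y5], y4], y2], y6], y3] + [[[[[y1, y5], y4], y6], y2], y3] - [[[[[y1, y5], y6], y2], y4], y3] + [[[[[y1, y6], y2], y4], y5], y3]


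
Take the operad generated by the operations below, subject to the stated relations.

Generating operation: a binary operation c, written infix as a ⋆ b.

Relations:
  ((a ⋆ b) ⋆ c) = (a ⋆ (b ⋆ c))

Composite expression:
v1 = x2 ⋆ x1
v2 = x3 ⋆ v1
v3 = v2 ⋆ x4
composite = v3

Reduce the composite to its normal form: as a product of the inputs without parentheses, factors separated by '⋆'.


Every regrouping of c is equal, so read the x-inputs in written order.
(x2 ⋆ x1) flattens to x2 ⋆ x1
(x3 ⋆ (x2 ⋆ x1)) flattens to x3 ⋆ x2 ⋆ x1
((x3 ⋆ (x2 ⋆ x1)) ⋆ x4) flattens to x3 ⋆ x2 ⋆ x1 ⋆ x4

x3 ⋆ x2 ⋆ x1 ⋆ x4


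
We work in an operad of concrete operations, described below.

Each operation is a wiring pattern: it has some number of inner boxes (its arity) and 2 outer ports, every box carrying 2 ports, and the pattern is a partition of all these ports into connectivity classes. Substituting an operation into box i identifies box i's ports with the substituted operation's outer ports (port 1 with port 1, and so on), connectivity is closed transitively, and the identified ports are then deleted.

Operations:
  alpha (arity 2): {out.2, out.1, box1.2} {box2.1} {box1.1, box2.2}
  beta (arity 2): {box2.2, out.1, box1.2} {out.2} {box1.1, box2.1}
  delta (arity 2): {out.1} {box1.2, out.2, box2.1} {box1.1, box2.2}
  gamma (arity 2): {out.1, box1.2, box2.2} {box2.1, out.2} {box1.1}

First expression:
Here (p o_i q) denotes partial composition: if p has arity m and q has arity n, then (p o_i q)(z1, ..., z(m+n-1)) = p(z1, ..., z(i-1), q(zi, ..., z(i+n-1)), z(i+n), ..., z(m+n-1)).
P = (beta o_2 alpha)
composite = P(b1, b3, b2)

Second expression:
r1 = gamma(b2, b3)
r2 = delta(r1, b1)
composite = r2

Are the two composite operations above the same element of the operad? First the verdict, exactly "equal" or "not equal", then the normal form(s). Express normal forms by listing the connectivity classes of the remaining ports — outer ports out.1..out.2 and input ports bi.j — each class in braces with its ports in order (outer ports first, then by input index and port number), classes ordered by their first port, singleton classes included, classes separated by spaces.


not equal; the first gives {out.1, b1.1, b1.2, b3.2} {out.2} {b2.1} {b2.2, b3.1} and the second {out.1} {out.2, b1.1, b3.1} {b1.2, b2.2, b3.2} {b2.1}

In normal form, the first expression is {out.1, b1.1, b1.2, b3.2} {out.2} {b2.1} {b2.2, b3.1}
In normal form, the second expression is {out.1} {out.2, b1.1, b3.1} {b1.2, b2.2, b3.2} {b2.1}
Different reductions; not equal.


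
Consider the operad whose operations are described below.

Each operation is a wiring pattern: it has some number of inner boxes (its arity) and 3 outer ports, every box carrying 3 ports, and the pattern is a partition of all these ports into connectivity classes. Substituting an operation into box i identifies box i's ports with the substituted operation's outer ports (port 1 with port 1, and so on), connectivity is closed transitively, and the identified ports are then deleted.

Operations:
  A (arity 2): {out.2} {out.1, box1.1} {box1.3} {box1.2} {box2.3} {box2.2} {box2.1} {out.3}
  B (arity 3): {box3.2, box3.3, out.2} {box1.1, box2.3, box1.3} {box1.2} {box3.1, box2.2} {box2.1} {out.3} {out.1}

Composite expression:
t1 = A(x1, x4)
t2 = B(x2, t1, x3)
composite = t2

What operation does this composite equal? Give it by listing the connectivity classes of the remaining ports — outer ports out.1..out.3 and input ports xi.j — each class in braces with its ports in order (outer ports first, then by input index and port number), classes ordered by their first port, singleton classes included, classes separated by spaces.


{out.1} {out.2, x3.2, x3.3} {out.3} {x1.1} {x1.2} {x1.3} {x2.1, x2.3} {x2.2} {x3.1} {x4.1} {x4.2} {x4.3}

Reachability decides: close wires over B-identified ports.
stage A: inputs (x1, x4), connectivity {out.1, x1.1} {out.2} {out.3} {x1.2} {x1.3} {x4.1} {x4.2} {x4.3}, out.j its boundary
stage B: inputs (x2, x1, x4, x3), connectivity {out.1} {out.2, x3.2, x3.3} {out.3} {x1.1} {x1.2} {x1.3} {x2.1, x2.3} {x2.2} {x3.1} {x4.1} {x4.2} {x4.3}, out.j its boundary
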